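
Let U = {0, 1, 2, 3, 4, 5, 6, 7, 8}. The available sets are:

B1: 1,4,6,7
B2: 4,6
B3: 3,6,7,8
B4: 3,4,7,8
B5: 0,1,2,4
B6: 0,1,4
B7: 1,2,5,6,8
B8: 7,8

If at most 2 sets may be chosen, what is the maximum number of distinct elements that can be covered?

Choosing B3, B5 covers {0, 1, 2, 3, 4, 6, 7, 8} — 8 elements.
No choice of 2 sets does better; here 5 is left uncovered.

8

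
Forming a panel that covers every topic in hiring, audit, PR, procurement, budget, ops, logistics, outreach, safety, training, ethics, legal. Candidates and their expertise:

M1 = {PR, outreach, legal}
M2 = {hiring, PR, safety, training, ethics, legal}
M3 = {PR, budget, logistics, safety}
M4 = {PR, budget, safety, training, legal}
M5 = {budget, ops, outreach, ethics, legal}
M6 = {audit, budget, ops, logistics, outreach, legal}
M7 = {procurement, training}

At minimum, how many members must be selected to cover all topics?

3

M2, M6, M7 together cover {hiring, audit, PR, procurement, budget, ops, logistics, outreach, safety, training, ethics, legal} — every topic.
No 2 of the 7 members cover everything (all 21 pairs fall short), so 3 is minimum.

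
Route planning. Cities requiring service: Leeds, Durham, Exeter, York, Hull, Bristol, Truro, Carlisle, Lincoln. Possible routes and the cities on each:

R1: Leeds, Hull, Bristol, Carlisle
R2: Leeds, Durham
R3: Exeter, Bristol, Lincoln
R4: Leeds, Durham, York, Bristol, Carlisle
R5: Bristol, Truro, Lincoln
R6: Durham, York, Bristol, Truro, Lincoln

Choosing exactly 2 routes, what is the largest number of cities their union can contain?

Choosing R1, R6 covers {Leeds, Durham, York, Hull, Bristol, Truro, Carlisle, Lincoln} — 8 cities.
No choice of 2 routes does better; here Exeter is left uncovered.

8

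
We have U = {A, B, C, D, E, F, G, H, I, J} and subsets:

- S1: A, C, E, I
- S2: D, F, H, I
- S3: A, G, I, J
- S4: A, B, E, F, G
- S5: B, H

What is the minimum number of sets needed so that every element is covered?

S1, S2, S3, S4 together cover {A, B, C, D, E, F, G, H, I, J} — every element.
No 3 of the 5 sets cover everything (all 10 triples fall short), so 4 is minimum.

4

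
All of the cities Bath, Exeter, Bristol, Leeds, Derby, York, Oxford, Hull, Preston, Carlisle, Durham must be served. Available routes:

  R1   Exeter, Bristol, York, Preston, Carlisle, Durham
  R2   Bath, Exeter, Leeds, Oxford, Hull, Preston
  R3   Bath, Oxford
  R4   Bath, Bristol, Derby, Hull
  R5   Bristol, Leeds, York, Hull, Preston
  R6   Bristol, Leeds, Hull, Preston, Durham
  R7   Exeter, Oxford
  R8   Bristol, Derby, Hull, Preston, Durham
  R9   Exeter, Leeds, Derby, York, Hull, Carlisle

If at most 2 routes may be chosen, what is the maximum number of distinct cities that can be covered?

Choosing R1, R2 covers {Bath, Exeter, Bristol, Leeds, York, Oxford, Hull, Preston, Carlisle, Durham} — 10 cities.
No choice of 2 routes does better; here Derby is left uncovered.

10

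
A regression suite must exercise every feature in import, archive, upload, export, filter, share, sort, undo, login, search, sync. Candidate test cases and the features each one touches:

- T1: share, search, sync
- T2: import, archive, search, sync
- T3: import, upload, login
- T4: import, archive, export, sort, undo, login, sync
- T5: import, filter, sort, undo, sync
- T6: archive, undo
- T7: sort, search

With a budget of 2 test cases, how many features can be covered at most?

Choosing T1, T4 covers {import, archive, export, share, sort, undo, login, search, sync} — 9 features.
No choice of 2 test cases does better; here upload, filter are left uncovered.

9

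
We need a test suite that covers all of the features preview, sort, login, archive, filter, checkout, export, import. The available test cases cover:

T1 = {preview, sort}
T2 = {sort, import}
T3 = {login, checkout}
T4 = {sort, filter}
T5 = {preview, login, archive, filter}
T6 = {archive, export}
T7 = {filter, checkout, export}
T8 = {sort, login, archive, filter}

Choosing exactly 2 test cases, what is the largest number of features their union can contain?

6

Choosing T2, T5 covers {preview, sort, login, archive, filter, import} — 6 features.
No choice of 2 test cases does better; here checkout, export are left uncovered.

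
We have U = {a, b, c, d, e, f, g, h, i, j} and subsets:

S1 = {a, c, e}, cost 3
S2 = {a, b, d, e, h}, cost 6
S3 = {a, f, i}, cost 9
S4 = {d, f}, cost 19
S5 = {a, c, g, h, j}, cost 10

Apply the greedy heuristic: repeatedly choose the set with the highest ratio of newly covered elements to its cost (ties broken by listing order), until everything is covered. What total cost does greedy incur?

28

Pick 1: S1 adds 3 new (a, c, e) at cost 3 (ratio 3/3).
Pick 2: S2 adds 3 new (b, d, h) at cost 6 (ratio 3/6).
Pick 3: S3 adds 2 new (f, i) at cost 9 (ratio 2/9).
Pick 4: S5 adds 2 new (g, j) at cost 10 (ratio 2/10).
Greedy total cost: 3 + 6 + 9 + 10 = 28. (The true optimum is 25, so greedy overshoots here.)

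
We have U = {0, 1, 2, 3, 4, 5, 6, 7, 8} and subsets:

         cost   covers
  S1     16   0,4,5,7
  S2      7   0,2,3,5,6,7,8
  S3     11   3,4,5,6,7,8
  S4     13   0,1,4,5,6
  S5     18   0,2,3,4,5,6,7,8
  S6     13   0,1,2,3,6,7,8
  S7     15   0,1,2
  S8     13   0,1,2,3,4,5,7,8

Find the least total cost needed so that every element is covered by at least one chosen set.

20

S2, S4 cover every element at cost 7 + 13 = 20.
Any cover uses at least 2 sets; among all covering selections none totals below 20.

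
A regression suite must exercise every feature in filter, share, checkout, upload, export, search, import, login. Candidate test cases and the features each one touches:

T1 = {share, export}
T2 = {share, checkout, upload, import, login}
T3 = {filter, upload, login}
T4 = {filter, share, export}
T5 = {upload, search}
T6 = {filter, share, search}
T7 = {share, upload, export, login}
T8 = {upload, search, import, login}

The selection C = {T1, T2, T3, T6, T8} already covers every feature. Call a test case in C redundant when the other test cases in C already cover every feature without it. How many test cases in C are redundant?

Drop T1: export uncovered — not redundant.
Drop T2: checkout uncovered — not redundant.
Drop T3: the rest still cover every feature — redundant.
Drop T6: the rest still cover every feature — redundant.
Drop T8: the rest still cover every feature — redundant.
3 redundant: T3, T6, T8.

3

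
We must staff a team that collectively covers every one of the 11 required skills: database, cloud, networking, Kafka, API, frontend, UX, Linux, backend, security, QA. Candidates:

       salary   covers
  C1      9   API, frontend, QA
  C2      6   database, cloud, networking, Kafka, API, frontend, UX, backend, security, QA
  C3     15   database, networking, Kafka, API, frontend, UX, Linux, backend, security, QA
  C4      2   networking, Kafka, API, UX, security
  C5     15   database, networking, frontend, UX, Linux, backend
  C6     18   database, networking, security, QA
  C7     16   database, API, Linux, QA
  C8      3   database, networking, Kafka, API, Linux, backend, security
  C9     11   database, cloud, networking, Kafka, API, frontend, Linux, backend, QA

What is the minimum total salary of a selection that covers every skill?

C2, C8 cover every skill at salary 6 + 3 = 9.
Any cover uses at least 2 candidates; among all covering selections none totals below 9.
Greedy by coverage-per-salary would pick C4, C8, C2 for 11 — worse than the optimum 9.

9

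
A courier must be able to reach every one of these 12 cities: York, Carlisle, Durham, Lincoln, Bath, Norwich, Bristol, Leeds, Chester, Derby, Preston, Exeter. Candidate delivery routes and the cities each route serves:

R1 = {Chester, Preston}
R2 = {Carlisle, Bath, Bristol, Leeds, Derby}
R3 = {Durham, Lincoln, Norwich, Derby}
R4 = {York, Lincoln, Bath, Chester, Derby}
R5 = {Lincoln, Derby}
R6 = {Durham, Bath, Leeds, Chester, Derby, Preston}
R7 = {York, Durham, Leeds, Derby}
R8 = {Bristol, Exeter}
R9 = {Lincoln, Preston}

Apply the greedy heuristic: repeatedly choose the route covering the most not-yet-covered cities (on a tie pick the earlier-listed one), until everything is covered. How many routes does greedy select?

Pick 1: R6 covers 6 new cities (Durham, Bath, Leeds, Chester, Derby, Preston).
Pick 2: R2 covers 2 new cities (Carlisle, Bristol).
Pick 3: R3 covers 2 new cities (Lincoln, Norwich).
Pick 4: R4 covers 1 new cities (York).
Pick 5: R8 covers 1 new cities (Exeter).
Greedy uses 5 routes.

5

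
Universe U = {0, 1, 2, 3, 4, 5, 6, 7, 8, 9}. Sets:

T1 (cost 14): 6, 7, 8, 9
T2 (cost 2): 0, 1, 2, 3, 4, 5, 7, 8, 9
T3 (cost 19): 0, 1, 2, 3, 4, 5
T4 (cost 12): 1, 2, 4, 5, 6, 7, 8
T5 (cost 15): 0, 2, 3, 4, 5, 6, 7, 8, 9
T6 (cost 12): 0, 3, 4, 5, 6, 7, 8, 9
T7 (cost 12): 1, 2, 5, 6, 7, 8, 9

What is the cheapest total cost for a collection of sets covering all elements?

T2, T4 cover every element at cost 2 + 12 = 14.
Any cover uses at least 2 sets; among all covering selections none totals below 14.

14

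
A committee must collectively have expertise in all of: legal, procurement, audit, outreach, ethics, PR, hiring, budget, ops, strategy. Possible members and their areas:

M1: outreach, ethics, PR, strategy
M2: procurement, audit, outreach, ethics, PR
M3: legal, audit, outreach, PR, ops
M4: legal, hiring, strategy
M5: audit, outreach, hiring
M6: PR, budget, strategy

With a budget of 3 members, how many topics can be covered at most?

Choosing M2, M3, M4 covers {legal, procurement, audit, outreach, ethics, PR, hiring, ops, strategy} — 9 topics.
No choice of 3 members does better; here budget is left uncovered.

9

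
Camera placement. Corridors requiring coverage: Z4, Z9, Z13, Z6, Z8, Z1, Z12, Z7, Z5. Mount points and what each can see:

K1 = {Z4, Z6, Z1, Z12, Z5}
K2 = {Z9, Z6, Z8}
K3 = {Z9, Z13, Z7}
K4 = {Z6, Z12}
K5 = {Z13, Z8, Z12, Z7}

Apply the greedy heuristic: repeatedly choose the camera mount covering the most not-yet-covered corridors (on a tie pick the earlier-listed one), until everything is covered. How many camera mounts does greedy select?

3

Pick 1: K1 covers 5 new corridors (Z4, Z6, Z1, Z12, Z5).
Pick 2: K3 covers 3 new corridors (Z9, Z13, Z7).
Pick 3: K2 covers 1 new corridors (Z8).
Greedy uses 3 camera mounts.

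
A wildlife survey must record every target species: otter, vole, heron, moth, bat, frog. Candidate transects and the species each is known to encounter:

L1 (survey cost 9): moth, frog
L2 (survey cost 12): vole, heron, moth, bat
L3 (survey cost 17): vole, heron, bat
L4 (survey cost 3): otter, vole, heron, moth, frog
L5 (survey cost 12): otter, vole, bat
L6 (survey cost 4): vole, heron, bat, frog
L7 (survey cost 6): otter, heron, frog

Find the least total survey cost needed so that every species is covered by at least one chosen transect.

L4, L6 cover every species at survey cost 3 + 4 = 7.
Any cover uses at least 2 transects; among all covering selections none totals below 7.

7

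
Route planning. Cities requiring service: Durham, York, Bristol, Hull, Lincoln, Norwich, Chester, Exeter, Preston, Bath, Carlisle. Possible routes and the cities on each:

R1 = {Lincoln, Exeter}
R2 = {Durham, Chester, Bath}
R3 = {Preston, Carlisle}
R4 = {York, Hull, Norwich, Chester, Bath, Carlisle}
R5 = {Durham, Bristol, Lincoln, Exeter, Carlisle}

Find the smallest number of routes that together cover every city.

3

R3, R4, R5 together cover {Durham, York, Bristol, Hull, Lincoln, Norwich, Chester, Exeter, Preston, Bath, Carlisle} — every city.
No 2 of the 5 routes cover everything (all 10 pairs fall short), so 3 is minimum.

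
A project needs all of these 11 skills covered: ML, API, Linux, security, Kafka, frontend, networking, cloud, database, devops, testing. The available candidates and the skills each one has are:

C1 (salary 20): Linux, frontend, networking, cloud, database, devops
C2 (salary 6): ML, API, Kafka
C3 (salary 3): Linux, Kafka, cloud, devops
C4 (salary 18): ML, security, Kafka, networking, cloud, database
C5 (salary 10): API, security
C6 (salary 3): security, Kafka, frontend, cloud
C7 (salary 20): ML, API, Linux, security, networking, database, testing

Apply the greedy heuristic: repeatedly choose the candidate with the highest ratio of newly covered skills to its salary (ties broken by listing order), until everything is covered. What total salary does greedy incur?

Pick 1: C3 adds 4 new (Linux, Kafka, cloud, devops) at salary 3 (ratio 4/3).
Pick 2: C6 adds 2 new (security, frontend) at salary 3 (ratio 2/3).
Pick 3: C2 adds 2 new (ML, API) at salary 6 (ratio 2/6).
Pick 4: C7 adds 3 new (networking, database, testing) at salary 20 (ratio 3/20).
Greedy total salary: 3 + 3 + 6 + 20 = 32. (The true optimum is 26, so greedy overshoots here.)

32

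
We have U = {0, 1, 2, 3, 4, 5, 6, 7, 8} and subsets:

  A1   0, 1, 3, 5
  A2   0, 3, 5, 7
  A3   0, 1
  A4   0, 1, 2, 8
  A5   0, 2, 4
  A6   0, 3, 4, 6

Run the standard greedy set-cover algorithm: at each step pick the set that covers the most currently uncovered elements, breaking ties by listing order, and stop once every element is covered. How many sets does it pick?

4

Pick 1: A1 covers 4 new elements (0, 1, 3, 5).
Pick 2: A4 covers 2 new elements (2, 8).
Pick 3: A6 covers 2 new elements (4, 6).
Pick 4: A2 covers 1 new elements (7).
Greedy uses 4 sets. (The true minimum is 3.)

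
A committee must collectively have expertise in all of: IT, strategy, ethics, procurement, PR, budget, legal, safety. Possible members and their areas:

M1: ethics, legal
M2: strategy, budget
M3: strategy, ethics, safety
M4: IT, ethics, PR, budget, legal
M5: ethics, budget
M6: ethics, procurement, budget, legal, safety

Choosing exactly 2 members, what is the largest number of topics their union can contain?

Choosing M3, M4 covers {IT, strategy, ethics, PR, budget, legal, safety} — 7 topics.
No choice of 2 members does better; here procurement is left uncovered.

7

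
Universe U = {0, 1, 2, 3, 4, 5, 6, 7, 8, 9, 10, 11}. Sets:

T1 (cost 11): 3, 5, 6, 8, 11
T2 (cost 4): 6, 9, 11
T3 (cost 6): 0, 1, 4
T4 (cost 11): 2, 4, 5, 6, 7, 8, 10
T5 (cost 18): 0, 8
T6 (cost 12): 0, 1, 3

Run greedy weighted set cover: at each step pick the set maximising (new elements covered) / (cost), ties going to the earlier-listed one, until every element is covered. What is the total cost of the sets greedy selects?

Pick 1: T2 adds 3 new (6, 9, 11) at cost 4 (ratio 3/4).
Pick 2: T4 adds 6 new (2, 4, 5, 7, 8, 10) at cost 11 (ratio 6/11).
Pick 3: T3 adds 2 new (0, 1) at cost 6 (ratio 2/6).
Pick 4: T1 adds 1 new (3) at cost 11 (ratio 1/11).
Greedy total cost: 4 + 11 + 6 + 11 = 32. (The true optimum is 27, so greedy overshoots here.)

32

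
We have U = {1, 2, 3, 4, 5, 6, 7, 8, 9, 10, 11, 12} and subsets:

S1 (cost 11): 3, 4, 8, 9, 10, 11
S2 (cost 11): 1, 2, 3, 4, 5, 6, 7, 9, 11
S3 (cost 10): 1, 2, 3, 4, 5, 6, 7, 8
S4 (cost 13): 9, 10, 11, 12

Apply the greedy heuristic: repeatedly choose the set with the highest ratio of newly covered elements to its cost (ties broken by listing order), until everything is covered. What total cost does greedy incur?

Pick 1: S2 adds 9 new (1, 2, 3, 4, 5, 6, 7, 9, 11) at cost 11 (ratio 9/11).
Pick 2: S1 adds 2 new (8, 10) at cost 11 (ratio 2/11).
Pick 3: S4 adds 1 new (12) at cost 13 (ratio 1/13).
Greedy total cost: 11 + 11 + 13 = 35. (The true optimum is 23, so greedy overshoots here.)

35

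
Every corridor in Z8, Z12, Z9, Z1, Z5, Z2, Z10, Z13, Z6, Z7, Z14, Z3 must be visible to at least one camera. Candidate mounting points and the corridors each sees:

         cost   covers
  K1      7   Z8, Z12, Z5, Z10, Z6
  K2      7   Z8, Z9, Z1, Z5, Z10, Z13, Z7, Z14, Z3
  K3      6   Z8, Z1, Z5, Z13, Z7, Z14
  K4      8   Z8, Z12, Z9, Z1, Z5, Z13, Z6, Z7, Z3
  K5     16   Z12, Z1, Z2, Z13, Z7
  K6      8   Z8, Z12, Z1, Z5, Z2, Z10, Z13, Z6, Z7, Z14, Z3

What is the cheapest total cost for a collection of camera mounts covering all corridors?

K2, K6 cover every corridor at cost 7 + 8 = 15.
Any cover uses at least 2 camera mounts; among all covering selections none totals below 15.

15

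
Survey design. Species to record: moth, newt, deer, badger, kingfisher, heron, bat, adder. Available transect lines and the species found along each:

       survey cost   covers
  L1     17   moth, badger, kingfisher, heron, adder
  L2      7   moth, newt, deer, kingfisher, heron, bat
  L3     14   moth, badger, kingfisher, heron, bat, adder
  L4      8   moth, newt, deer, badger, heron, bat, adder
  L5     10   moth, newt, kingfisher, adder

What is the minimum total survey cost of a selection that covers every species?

15

L2, L4 cover every species at survey cost 7 + 8 = 15.
Any cover uses at least 2 transects; among all covering selections none totals below 15.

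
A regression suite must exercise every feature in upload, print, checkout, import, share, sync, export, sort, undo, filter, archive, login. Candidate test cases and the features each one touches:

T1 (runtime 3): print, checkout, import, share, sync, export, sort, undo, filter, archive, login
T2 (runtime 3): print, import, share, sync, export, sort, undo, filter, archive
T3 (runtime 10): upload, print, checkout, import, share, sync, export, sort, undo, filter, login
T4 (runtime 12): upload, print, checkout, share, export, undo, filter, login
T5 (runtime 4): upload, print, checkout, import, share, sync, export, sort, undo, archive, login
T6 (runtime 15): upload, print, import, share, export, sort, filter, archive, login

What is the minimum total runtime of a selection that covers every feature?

T1, T5 cover every feature at runtime 3 + 4 = 7.
Any cover uses at least 2 test cases; among all covering selections none totals below 7.

7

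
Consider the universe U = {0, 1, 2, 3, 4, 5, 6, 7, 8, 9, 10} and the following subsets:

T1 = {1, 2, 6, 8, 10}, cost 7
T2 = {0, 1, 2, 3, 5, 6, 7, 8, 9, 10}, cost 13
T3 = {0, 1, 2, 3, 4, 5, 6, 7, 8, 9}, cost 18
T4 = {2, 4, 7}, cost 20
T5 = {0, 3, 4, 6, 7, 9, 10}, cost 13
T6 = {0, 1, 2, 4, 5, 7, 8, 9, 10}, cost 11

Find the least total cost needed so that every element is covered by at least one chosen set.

24

T2, T6 cover every element at cost 13 + 11 = 24.
Any cover uses at least 2 sets; among all covering selections none totals below 24.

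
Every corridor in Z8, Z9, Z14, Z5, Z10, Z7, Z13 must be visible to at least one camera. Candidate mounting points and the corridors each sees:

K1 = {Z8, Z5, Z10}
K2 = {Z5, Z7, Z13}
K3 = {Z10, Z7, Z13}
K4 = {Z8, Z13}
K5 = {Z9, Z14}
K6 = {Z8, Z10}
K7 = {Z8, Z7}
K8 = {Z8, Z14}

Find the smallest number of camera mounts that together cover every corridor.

3

K1, K2, K5 together cover {Z8, Z9, Z14, Z5, Z10, Z7, Z13} — every corridor.
No 2 of the 8 camera mounts cover everything (all 28 pairs fall short), so 3 is minimum.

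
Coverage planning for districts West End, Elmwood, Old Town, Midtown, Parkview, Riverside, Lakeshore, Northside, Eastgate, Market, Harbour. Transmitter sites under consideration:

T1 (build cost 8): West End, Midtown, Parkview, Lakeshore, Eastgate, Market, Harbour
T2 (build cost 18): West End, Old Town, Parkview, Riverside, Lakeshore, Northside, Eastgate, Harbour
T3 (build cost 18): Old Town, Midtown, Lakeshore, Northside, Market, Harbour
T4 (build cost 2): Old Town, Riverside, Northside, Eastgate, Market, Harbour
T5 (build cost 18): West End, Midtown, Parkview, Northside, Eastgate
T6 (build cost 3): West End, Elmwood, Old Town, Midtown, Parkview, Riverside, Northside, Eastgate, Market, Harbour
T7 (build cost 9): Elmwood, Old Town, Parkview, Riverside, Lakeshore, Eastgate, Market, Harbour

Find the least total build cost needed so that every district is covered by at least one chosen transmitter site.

T1, T6 cover every district at build cost 8 + 3 = 11.
Any cover uses at least 2 transmitter sites; among all covering selections none totals below 11.

11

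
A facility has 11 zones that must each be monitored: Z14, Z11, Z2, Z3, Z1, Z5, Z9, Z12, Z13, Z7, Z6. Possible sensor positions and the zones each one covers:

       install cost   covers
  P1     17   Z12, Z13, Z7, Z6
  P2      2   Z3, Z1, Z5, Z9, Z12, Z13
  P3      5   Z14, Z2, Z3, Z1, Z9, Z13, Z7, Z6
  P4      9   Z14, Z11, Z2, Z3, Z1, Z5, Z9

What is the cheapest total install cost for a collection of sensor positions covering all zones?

P2, P3, P4 cover every zone at install cost 2 + 5 + 9 = 16.
Any cover uses at least 2 sensor positions; among all covering selections none totals below 16.

16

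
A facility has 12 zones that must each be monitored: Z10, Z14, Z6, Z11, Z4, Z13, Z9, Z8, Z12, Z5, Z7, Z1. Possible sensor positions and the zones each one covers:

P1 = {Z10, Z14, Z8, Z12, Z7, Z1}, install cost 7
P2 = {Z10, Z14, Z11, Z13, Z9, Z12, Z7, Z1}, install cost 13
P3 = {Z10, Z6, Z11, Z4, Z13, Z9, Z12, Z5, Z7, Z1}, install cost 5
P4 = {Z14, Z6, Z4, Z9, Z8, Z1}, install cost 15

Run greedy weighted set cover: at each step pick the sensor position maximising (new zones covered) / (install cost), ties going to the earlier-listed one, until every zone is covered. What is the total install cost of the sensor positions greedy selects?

Pick 1: P3 adds 10 new (Z10, Z6, Z11, Z4, Z13, Z9, Z12, Z5, Z7, Z1) at install cost 5 (ratio 10/5).
Pick 2: P1 adds 2 new (Z14, Z8) at install cost 7 (ratio 2/7).
Greedy total install cost: 5 + 7 = 12.

12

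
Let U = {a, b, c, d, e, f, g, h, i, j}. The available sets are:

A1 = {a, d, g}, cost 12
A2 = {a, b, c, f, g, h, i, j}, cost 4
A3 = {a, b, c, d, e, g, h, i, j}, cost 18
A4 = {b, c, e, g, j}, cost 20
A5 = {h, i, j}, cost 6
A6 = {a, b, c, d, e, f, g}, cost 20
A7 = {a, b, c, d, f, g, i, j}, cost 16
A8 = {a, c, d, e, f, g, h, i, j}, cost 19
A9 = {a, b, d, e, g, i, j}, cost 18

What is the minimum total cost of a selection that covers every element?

22

A2, A3 cover every element at cost 4 + 18 = 22.
Any cover uses at least 2 sets; among all covering selections none totals below 22.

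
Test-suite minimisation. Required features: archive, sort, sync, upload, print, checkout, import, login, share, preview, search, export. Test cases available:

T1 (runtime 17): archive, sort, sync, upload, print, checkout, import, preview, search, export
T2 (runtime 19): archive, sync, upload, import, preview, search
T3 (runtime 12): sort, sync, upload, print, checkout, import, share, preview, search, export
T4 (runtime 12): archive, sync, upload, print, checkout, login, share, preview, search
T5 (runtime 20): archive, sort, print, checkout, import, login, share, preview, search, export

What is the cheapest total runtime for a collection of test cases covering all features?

24

T3, T4 cover every feature at runtime 12 + 12 = 24.
Any cover uses at least 2 test cases; among all covering selections none totals below 24.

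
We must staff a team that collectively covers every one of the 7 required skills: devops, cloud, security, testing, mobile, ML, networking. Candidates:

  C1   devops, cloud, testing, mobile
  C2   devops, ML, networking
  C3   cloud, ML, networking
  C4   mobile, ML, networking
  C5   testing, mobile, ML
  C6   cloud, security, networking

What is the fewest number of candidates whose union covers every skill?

C1, C2, C6 together cover {devops, cloud, security, testing, mobile, ML, networking} — every skill.
No 2 of the 6 candidates cover everything (all 15 pairs fall short), so 3 is minimum.

3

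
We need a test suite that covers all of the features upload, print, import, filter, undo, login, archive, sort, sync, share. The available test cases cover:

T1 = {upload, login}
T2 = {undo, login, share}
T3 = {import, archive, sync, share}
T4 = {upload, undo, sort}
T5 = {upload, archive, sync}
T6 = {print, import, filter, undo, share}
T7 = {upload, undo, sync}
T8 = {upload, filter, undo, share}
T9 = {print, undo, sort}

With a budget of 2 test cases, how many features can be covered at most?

Choosing T5, T6 covers {upload, print, import, filter, undo, archive, sync, share} — 8 features.
No choice of 2 test cases does better; here login, sort are left uncovered.

8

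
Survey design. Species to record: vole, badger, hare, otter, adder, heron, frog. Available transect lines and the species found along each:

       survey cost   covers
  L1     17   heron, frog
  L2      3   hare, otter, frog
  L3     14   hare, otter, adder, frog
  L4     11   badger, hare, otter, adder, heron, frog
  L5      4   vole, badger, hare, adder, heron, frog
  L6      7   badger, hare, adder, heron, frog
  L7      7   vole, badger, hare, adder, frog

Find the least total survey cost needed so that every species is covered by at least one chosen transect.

7

L2, L5 cover every species at survey cost 3 + 4 = 7.
Any cover uses at least 2 transects; among all covering selections none totals below 7.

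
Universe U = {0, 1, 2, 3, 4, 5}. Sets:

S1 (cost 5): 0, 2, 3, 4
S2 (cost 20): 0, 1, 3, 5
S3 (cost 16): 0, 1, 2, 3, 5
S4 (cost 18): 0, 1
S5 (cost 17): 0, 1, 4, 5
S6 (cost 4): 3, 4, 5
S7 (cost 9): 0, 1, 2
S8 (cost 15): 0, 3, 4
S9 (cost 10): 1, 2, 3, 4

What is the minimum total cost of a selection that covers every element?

S6, S7 cover every element at cost 4 + 9 = 13.
Any cover uses at least 2 sets; among all covering selections none totals below 13.
Greedy by coverage-per-cost would pick S1, S6, S7 for 18 — worse than the optimum 13.

13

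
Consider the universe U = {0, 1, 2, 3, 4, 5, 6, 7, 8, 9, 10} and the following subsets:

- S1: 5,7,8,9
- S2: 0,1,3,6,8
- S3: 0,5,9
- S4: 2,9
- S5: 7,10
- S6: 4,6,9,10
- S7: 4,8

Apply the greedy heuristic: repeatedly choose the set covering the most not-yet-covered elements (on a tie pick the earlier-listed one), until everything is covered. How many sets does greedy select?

4

Pick 1: S2 covers 5 new elements (0, 1, 3, 6, 8).
Pick 2: S1 covers 3 new elements (5, 7, 9).
Pick 3: S6 covers 2 new elements (4, 10).
Pick 4: S4 covers 1 new elements (2).
Greedy uses 4 sets.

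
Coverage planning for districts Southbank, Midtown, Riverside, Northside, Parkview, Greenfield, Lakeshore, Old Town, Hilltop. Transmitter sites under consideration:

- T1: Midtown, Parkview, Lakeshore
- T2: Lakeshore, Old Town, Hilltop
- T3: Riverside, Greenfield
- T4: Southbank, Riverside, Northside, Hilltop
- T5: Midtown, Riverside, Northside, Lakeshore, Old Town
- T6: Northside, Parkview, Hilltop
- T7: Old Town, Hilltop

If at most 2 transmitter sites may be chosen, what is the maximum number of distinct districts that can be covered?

Choosing T1, T4 covers {Southbank, Midtown, Riverside, Northside, Parkview, Lakeshore, Hilltop} — 7 districts.
No choice of 2 transmitter sites does better; here Greenfield, Old Town are left uncovered.

7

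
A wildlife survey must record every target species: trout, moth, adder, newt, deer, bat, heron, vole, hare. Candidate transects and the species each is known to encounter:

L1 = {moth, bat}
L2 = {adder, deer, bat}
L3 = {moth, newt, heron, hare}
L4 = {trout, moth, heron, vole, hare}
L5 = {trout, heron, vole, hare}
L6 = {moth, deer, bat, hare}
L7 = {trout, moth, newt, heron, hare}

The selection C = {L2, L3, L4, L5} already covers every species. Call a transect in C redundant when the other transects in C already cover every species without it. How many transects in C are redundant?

Drop L2: adder, deer, bat uncovered — not redundant.
Drop L3: newt uncovered — not redundant.
Drop L4: the rest still cover every species — redundant.
Drop L5: the rest still cover every species — redundant.
2 redundant: L4, L5.

2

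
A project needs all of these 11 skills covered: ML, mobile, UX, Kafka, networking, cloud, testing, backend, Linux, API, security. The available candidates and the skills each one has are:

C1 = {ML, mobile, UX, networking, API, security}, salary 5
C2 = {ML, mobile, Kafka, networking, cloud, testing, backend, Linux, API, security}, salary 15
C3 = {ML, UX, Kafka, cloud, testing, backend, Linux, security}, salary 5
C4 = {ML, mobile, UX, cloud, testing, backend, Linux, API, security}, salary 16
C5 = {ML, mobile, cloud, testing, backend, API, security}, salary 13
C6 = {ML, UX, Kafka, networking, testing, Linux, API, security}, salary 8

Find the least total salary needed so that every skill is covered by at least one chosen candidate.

10

C1, C3 cover every skill at salary 5 + 5 = 10.
Any cover uses at least 2 candidates; among all covering selections none totals below 10.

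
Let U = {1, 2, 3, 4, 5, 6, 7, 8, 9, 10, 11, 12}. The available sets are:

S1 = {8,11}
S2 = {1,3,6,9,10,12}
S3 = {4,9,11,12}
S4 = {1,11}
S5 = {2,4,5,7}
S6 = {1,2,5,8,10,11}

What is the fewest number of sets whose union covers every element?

S1, S2, S5 together cover {1, 2, 3, 4, 5, 6, 7, 8, 9, 10, 11, 12} — every element.
No 2 of the 6 sets cover everything (all 15 pairs fall short), so 3 is minimum.

3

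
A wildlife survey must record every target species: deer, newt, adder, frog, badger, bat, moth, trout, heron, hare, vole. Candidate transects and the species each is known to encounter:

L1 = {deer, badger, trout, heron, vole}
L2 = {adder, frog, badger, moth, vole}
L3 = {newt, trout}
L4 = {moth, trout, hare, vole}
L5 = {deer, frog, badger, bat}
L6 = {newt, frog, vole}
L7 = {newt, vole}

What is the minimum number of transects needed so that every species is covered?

5

L1, L2, L3, L4, L5 together cover {deer, newt, adder, frog, badger, bat, moth, trout, heron, hare, vole} — every species.
No 4 of the 7 transects cover everything (all 35 size-4 selections fall short), so 5 is minimum.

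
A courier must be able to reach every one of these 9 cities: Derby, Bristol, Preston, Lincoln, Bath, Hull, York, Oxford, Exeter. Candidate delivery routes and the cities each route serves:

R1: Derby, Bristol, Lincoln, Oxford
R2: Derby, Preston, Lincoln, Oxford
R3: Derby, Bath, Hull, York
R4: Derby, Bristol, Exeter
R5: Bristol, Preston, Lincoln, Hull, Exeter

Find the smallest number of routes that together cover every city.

R1, R3, R5 together cover {Derby, Bristol, Preston, Lincoln, Bath, Hull, York, Oxford, Exeter} — every city.
No 2 of the 5 routes cover everything (all 10 pairs fall short), so 3 is minimum.

3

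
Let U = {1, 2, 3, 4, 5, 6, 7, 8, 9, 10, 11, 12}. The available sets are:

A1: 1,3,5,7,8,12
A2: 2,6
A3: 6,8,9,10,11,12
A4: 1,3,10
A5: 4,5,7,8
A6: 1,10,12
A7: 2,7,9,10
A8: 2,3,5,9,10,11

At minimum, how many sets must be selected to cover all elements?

4

A1, A2, A3, A5 together cover {1, 2, 3, 4, 5, 6, 7, 8, 9, 10, 11, 12} — every element.
No 3 of the 8 sets cover everything (all 56 triples fall short), so 4 is minimum.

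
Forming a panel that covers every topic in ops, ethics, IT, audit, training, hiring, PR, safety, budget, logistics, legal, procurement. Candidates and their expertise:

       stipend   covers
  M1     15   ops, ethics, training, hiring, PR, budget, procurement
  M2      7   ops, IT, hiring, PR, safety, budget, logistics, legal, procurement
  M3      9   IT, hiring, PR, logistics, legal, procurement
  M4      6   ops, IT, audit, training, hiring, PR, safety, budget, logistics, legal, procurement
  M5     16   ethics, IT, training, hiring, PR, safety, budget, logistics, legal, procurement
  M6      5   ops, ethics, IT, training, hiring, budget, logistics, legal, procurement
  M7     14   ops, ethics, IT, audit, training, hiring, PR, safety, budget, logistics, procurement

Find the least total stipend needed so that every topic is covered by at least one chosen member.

M4, M6 cover every topic at stipend 6 + 5 = 11.
Any cover uses at least 2 members; among all covering selections none totals below 11.

11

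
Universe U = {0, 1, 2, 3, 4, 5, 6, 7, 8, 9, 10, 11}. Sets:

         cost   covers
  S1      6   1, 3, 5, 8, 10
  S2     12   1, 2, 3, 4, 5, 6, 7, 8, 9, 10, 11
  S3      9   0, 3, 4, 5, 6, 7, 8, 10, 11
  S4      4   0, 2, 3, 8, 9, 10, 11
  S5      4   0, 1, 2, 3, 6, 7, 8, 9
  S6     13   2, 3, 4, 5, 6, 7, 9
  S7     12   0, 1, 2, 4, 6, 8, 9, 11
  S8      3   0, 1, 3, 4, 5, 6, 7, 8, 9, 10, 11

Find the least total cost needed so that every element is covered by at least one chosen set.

S4, S8 cover every element at cost 4 + 3 = 7.
Any cover uses at least 2 sets; among all covering selections none totals below 7.

7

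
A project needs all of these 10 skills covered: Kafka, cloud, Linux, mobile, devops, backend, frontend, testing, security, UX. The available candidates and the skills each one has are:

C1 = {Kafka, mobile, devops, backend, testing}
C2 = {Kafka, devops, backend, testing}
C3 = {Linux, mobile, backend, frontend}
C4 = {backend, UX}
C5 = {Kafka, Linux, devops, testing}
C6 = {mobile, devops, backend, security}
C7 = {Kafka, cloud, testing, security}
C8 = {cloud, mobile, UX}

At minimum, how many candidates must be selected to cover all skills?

C1, C3, C4, C7 together cover {Kafka, cloud, Linux, mobile, devops, backend, frontend, testing, security, UX} — every skill.
No 3 of the 8 candidates cover everything (all 56 triples fall short), so 4 is minimum.

4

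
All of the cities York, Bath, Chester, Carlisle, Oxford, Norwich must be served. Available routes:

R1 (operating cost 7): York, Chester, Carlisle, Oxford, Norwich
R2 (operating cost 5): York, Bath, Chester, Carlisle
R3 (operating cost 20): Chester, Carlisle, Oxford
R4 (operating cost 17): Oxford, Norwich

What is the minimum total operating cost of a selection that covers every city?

R1, R2 cover every city at operating cost 7 + 5 = 12.
Any cover uses at least 2 routes; among all covering selections none totals below 12.

12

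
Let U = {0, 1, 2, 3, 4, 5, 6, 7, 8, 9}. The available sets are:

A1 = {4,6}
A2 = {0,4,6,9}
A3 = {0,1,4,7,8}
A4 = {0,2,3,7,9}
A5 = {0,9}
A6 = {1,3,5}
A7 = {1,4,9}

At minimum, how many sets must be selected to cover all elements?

A1, A3, A4, A6 together cover {0, 1, 2, 3, 4, 5, 6, 7, 8, 9} — every element.
No 3 of the 7 sets cover everything (all 35 triples fall short), so 4 is minimum.

4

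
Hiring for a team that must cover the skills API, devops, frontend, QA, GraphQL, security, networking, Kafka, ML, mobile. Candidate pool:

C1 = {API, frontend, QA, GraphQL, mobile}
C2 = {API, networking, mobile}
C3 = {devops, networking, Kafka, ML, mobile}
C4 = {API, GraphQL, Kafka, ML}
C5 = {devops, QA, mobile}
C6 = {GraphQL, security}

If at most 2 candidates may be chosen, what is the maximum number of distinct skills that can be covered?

9

Choosing C1, C3 covers {API, devops, frontend, QA, GraphQL, networking, Kafka, ML, mobile} — 9 skills.
No choice of 2 candidates does better; here security is left uncovered.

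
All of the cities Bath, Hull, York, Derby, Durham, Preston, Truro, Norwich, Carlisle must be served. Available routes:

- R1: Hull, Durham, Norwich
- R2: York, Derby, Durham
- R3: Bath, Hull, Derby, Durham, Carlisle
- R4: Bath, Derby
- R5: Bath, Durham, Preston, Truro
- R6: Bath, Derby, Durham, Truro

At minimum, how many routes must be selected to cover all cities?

R1, R2, R3, R5 together cover {Bath, Hull, York, Derby, Durham, Preston, Truro, Norwich, Carlisle} — every city.
No 3 of the 6 routes cover everything (all 20 triples fall short), so 4 is minimum.

4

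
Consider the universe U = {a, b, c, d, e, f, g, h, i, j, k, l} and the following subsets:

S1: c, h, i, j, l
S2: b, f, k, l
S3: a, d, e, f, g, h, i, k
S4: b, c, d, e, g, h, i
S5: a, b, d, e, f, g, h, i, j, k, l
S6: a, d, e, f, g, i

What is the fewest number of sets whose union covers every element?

S1, S5 together cover {a, b, c, d, e, f, g, h, i, j, k, l} — every element.
No single set contains all 12 elements, so 2 is optimal.

2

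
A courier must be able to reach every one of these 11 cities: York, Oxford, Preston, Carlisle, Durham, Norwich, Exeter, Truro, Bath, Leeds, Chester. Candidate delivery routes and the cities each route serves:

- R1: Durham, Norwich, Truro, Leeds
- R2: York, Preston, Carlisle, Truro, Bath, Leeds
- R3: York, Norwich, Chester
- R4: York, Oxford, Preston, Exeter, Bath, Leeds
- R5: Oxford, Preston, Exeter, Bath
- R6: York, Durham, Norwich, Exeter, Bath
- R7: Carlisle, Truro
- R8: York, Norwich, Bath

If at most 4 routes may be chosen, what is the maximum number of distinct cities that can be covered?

Choosing R1, R2, R3, R4 covers {York, Oxford, Preston, Carlisle, Durham, Norwich, Exeter, Truro, Bath, Leeds, Chester} — 11 cities.
That is all 11 cities.

11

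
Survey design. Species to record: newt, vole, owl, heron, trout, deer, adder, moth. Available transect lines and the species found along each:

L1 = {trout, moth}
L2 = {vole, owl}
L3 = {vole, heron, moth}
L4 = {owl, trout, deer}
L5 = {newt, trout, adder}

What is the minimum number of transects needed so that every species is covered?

3

L3, L4, L5 together cover {newt, vole, owl, heron, trout, deer, adder, moth} — every species.
No 2 of the 5 transects cover everything (all 10 pairs fall short), so 3 is minimum.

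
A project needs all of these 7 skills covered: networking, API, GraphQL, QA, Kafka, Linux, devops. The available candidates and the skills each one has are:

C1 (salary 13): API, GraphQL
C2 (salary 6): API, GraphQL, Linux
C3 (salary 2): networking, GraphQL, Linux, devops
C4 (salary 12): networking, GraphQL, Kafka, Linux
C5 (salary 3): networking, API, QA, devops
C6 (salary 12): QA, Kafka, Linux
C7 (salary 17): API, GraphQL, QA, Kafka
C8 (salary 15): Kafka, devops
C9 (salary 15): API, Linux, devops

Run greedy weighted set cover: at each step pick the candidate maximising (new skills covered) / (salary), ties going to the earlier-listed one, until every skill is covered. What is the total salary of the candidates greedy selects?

17

Pick 1: C3 adds 4 new (networking, GraphQL, Linux, devops) at salary 2 (ratio 4/2).
Pick 2: C5 adds 2 new (API, QA) at salary 3 (ratio 2/3).
Pick 3: C4 adds 1 new (Kafka) at salary 12 (ratio 1/12).
Greedy total salary: 2 + 3 + 12 = 17. (The true optimum is 15, so greedy overshoots here.)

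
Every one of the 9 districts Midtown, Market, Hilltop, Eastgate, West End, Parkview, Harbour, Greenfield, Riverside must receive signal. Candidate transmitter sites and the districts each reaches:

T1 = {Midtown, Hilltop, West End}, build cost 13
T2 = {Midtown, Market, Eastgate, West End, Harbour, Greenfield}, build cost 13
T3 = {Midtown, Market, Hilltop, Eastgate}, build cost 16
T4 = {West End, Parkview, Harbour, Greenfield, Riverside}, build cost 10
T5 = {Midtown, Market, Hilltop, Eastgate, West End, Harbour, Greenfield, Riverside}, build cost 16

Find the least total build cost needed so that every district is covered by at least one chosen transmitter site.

T3, T4 cover every district at build cost 16 + 10 = 26.
Any cover uses at least 2 transmitter sites; among all covering selections none totals below 26.

26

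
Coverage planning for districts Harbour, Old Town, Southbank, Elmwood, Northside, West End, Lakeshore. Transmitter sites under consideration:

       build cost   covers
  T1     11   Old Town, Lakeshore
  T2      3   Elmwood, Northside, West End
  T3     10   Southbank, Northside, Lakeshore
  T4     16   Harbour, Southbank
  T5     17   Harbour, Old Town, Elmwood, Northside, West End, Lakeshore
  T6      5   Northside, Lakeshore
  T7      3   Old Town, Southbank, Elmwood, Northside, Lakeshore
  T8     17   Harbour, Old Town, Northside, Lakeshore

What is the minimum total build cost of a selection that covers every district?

T5, T7 cover every district at build cost 17 + 3 = 20.
Any cover uses at least 2 transmitter sites; among all covering selections none totals below 20.
Greedy by coverage-per-build cost would pick T7, T2, T4 for 22 — worse than the optimum 20.

20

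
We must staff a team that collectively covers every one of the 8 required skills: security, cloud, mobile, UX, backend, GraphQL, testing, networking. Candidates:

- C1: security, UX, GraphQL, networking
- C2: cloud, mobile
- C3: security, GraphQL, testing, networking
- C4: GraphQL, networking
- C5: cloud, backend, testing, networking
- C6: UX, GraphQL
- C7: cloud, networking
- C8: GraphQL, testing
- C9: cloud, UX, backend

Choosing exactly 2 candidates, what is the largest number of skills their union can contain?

Choosing C1, C5 covers {security, cloud, UX, backend, GraphQL, testing, networking} — 7 skills.
No choice of 2 candidates does better; here mobile is left uncovered.

7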